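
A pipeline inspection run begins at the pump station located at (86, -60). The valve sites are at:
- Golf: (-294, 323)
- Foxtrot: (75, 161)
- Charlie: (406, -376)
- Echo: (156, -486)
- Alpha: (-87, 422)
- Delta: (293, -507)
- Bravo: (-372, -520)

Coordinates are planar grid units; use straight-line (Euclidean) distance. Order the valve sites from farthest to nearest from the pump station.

Bravo, Golf, Alpha, Delta, Charlie, Echo, Foxtrot

Distances from the pump station:
Bravo (-372, -520): 649.1
Golf (-294, 323): 539.5
Alpha (-87, 422): 512.1
Delta (293, -507): 492.6
Charlie (406, -376): 449.7
Echo (156, -486): 431.7
Foxtrot (75, 161): 221.3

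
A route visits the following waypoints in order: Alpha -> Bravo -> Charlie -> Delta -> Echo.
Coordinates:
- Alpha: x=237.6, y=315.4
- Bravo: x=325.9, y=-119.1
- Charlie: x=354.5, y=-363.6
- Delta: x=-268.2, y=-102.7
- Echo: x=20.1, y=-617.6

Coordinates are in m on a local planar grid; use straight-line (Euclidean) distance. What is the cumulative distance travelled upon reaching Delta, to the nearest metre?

1365 m

Leg distances:
Alpha→Bravo: 443.4 m  (cumulative 443.4 m)
Bravo→Charlie: 246.2 m  (cumulative 689.5 m)
Charlie→Delta: 675.1 m  (cumulative 1364.7 m)
Cumulative distance at Delta ≈ 1365 m.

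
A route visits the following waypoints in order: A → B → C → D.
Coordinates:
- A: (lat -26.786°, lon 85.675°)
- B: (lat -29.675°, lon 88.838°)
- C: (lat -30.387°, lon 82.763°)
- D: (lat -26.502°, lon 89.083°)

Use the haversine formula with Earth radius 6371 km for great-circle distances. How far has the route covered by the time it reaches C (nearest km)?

1036 km

Leg distances:
A→B: 446.3 km  (cumulative 446.3 km)
B→C: 590.1 km  (cumulative 1036.4 km)
Cumulative distance at C ≈ 1036 km.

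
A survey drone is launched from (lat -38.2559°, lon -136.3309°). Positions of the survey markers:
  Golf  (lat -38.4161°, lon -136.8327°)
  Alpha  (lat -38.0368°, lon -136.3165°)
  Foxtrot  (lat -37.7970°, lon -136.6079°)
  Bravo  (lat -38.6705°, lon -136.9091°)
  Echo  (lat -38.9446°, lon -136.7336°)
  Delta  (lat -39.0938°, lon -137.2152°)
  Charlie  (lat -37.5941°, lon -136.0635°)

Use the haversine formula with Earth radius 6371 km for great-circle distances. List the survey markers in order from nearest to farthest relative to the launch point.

Distance from the launch point at (lat -38.2559°, lon -136.3309°) to each:
Alpha (lat -38.0368°, lon -136.3165°): 24.4 km
Golf (lat -38.4161°, lon -136.8327°): 47.3 km
Foxtrot (lat -37.7970°, lon -136.6079°): 56.5 km
Bravo (lat -38.6705°, lon -136.9091°): 68.3 km
Charlie (lat -37.5941°, lon -136.0635°): 77.2 km
Echo (lat -38.9446°, lon -136.7336°): 84.2 km
Delta (lat -39.0938°, lon -137.2152°): 120.7 km

Alpha, Golf, Foxtrot, Bravo, Charlie, Echo, Delta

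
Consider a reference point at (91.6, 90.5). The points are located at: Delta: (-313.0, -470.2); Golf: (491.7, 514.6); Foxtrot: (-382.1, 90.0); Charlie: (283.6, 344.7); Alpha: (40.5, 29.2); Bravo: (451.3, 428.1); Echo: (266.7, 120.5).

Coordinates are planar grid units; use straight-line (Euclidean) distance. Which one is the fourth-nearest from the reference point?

Foxtrot

Distances from the reference point ((91.6, 90.5)):
Alpha: 79.8
Echo: 177.7
Charlie: 318.6
Foxtrot: 473.7
Bravo: 493.3
Golf: 583.0
Delta: 691.4
The fourth-nearest is Foxtrot at 473.7.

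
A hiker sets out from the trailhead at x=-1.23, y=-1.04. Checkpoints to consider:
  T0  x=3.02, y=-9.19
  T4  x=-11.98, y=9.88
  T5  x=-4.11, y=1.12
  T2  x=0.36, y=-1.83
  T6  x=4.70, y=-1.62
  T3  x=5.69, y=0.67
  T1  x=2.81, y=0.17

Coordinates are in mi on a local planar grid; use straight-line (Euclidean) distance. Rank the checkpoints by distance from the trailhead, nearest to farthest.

T2, T5, T1, T6, T3, T0, T4

Distances from the trailhead:
T2 x=0.36, y=-1.83: 1.8 mi
T5 x=-4.11, y=1.12: 3.6 mi
T1 x=2.81, y=0.17: 4.2 mi
T6 x=4.70, y=-1.62: 6.0 mi
T3 x=5.69, y=0.67: 7.1 mi
T0 x=3.02, y=-9.19: 9.2 mi
T4 x=-11.98, y=9.88: 15.3 mi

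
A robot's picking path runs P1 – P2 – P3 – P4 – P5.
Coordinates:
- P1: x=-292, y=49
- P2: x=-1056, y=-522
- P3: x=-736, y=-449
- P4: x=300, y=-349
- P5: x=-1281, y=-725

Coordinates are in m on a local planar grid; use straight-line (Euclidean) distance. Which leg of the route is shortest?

P2–P3

Leg distances:
P1→P2: 953.8 m
P2→P3: 328.2 m
P3→P4: 1040.8 m
P4→P5: 1625.1 m
The shortest leg is P2–P3 at 328.2 m.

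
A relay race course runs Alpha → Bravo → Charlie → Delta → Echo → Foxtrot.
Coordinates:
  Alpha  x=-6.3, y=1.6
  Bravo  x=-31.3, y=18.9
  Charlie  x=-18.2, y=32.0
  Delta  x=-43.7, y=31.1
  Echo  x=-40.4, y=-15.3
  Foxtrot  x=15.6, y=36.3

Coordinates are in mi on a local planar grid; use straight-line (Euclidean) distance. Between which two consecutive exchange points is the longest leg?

Echo–Foxtrot

Leg distances:
Alpha→Bravo: 30.4 mi
Bravo→Charlie: 18.5 mi
Charlie→Delta: 25.5 mi
Delta→Echo: 46.5 mi
Echo→Foxtrot: 76.1 mi
The longest leg is Echo–Foxtrot at 76.1 mi.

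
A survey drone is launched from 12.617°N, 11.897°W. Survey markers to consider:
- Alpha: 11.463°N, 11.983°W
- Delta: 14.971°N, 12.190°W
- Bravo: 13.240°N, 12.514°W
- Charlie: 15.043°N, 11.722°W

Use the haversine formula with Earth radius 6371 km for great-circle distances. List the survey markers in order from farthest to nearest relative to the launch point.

Charlie, Delta, Alpha, Bravo

Distances from the launch point:
Charlie 15.043°N, 11.722°W: 270.4 km
Delta 14.971°N, 12.190°W: 263.7 km
Alpha 11.463°N, 11.983°W: 128.7 km
Bravo 13.240°N, 12.514°W: 96.3 km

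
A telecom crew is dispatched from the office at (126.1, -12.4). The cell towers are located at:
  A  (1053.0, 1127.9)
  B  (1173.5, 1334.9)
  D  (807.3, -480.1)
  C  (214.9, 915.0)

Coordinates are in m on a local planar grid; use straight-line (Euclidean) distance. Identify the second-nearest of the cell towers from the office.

Distance to each, sorted:
D: 826.3 m
C: 931.6 m
A: 1469.5 m
B: 1706.5 m
The second-nearest is C at 931.6 m.

C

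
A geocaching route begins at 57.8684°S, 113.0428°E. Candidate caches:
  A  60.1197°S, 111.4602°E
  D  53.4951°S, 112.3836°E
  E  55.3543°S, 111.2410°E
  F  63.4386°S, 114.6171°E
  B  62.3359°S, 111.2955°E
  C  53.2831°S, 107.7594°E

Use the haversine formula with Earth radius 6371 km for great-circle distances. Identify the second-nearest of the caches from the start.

Distances from the start (57.8684°S, 113.0428°E):
A: 266.2 km
E: 300.5 km
D: 488.0 km
B: 506.1 km
C: 608.1 km
F: 625.2 km
The second-nearest is E at 300.5 km.

E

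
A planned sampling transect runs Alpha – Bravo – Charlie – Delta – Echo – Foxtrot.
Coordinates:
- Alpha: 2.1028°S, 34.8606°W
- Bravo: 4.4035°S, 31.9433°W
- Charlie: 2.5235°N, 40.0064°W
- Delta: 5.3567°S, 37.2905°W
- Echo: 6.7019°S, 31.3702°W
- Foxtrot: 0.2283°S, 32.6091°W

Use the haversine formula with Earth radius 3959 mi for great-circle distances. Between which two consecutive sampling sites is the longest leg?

Bravo–Charlie

Leg distances:
Alpha→Bravo: 256.5 mi
Bravo→Charlie: 734.2 mi
Charlie→Delta: 575.9 mi
Delta→Echo: 417.3 mi
Echo→Foxtrot: 455.4 mi
The longest leg is Bravo–Charlie at 734.2 mi.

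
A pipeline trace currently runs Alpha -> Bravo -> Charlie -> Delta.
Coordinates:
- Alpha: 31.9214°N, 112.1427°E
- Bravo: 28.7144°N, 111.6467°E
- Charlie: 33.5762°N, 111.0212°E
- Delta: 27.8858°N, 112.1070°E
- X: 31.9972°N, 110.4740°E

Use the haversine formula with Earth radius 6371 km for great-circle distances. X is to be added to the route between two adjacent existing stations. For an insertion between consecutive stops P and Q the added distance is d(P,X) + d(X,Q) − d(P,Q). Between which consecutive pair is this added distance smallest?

Added distance for inserting X between each consecutive pair:
Alpha–Bravo: 179.9 km
Bravo–Charlie: 21.0 km
Charlie–Delta: 25.2 km
Smallest added distance is 21.0 km, inserting between Bravo and Charlie.

between Bravo and Charlie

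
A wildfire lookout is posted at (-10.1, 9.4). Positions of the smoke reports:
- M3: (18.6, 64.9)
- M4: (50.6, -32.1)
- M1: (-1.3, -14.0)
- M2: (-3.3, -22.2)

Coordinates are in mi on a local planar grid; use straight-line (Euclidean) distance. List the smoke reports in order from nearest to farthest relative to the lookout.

Computing each straight-line distance from (-10.1, 9.4):
M1 (-1.3, -14.0): 25.0 mi
M2 (-3.3, -22.2): 32.3 mi
M3 (18.6, 64.9): 62.5 mi
M4 (50.6, -32.1): 73.5 mi

M1, M2, M3, M4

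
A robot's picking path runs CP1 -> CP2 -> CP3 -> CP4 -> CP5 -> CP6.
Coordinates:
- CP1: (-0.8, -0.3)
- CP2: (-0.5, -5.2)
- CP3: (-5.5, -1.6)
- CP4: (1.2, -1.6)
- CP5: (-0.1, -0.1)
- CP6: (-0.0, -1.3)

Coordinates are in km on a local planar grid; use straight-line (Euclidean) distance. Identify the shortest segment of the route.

CP5–CP6

Leg distances:
CP1→CP2: 4.9 km
CP2→CP3: 6.2 km
CP3→CP4: 6.7 km
CP4→CP5: 2.0 km
CP5→CP6: 1.2 km
The shortest leg is CP5–CP6 at 1.2 km.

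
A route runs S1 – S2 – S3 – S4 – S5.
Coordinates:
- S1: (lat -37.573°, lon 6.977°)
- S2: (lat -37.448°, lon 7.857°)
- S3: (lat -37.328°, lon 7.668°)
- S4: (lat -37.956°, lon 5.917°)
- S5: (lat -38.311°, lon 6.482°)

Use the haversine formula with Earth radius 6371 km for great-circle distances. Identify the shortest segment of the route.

Leg distances:
S1→S2: 78.9 km
S2→S3: 21.4 km
S3→S4: 169.2 km
S4→S5: 63.2 km
The shortest leg is S2–S3 at 21.4 km.

S2–S3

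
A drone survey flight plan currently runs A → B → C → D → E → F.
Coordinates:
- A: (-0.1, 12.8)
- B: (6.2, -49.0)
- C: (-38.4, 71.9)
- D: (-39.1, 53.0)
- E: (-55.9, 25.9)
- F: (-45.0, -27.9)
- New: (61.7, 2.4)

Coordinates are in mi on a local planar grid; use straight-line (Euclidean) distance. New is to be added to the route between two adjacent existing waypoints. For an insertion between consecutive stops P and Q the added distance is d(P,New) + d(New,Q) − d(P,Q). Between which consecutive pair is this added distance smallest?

between B and C

Added distance for inserting New between each consecutive pair:
A–B: 76.2 mi
B–C: 68.6 mi
C–D: 215.7 mi
D–E: 200.8 mi
E–F: 176.0 mi
Smallest added distance is 68.6 mi, inserting between B and C.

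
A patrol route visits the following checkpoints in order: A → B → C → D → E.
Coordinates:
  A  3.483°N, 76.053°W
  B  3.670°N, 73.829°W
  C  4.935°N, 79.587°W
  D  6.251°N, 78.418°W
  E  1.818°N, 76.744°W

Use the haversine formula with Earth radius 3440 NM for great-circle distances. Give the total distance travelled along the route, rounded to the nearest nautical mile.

877 NM

Leg distances:
A→B: 133.7 NM  (cumulative 133.7 NM)
B→C: 353.0 NM  (cumulative 486.7 NM)
C→D: 105.5 NM  (cumulative 592.2 NM)
D→E: 284.4 NM  (cumulative 876.6 NM)
Total route length ≈ 877 NM.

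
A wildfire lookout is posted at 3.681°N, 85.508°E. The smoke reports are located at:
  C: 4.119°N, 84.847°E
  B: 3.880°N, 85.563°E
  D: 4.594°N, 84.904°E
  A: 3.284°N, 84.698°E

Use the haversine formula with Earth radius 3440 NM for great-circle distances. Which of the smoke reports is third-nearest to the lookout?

Distance to each, sorted:
B: 12.4 NM
C: 47.5 NM
A: 54.1 NM
D: 65.7 NM
The third-nearest is A at 54.1 NM.

A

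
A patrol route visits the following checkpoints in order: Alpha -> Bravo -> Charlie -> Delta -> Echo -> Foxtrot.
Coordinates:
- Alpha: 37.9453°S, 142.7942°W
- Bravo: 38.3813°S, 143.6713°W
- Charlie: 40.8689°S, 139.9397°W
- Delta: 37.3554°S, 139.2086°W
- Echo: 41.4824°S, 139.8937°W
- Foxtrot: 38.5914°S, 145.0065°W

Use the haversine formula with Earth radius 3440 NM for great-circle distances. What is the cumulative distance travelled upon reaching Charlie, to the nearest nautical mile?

277 NM

Leg distances:
Alpha→Bravo: 49.0 NM  (cumulative 49.0 NM)
Bravo→Charlie: 228.2 NM  (cumulative 277.2 NM)
Cumulative distance at Charlie ≈ 277 NM.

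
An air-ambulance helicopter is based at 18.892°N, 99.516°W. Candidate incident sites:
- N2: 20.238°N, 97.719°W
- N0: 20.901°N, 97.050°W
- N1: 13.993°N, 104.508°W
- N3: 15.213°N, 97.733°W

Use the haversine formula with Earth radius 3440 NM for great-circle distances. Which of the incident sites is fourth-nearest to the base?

N1

Distances from the base (18.892°N, 99.516°W):
N2: 129.9 NM
N0: 184.2 NM
N3: 243.4 NM
N1: 411.2 NM
The fourth-nearest is N1 at 411.2 NM.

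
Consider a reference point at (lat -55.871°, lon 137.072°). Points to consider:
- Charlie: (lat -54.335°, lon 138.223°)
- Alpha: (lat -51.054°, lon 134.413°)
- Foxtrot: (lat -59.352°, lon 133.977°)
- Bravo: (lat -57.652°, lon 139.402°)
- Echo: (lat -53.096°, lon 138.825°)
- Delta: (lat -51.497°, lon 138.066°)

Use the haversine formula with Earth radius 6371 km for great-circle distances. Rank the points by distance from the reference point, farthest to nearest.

Computing each great-circle distance from (lat -55.871°, lon 137.072°):
Alpha (lat -51.054°, lon 134.413°): 563.7 km
Delta (lat -51.497°, lon 138.066°): 490.7 km
Foxtrot (lat -59.352°, lon 133.977°): 428.6 km
Echo (lat -53.096°, lon 138.825°): 328.7 km
Bravo (lat -57.652°, lon 139.402°): 243.7 km
Charlie (lat -54.335°, lon 138.223°): 185.8 km

Alpha, Delta, Foxtrot, Echo, Bravo, Charlie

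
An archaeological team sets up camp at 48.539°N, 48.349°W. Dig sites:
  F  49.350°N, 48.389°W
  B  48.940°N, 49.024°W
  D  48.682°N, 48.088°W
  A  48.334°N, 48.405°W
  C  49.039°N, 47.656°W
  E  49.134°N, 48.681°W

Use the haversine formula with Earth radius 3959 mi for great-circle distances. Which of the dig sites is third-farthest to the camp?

E

Distance to each, sorted:
F: 56.1 mi
C: 46.8 mi
E: 43.8 mi
B: 41.4 mi
D: 15.5 mi
A: 14.4 mi
The third-farthest is E at 43.8 mi.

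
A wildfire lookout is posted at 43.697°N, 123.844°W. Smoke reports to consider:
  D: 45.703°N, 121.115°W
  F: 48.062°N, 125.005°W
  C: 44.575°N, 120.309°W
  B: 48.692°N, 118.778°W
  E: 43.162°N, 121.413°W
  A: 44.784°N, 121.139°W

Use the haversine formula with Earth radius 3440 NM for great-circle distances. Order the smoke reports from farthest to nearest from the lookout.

Distance from the lookout at 43.697°N, 123.844°W to each:
B 48.692°N, 118.778°W: 366.2 NM
F 48.062°N, 125.005°W: 266.5 NM
D 45.703°N, 121.115°W: 167.5 NM
C 44.575°N, 120.309°W: 161.2 NM
A 44.784°N, 121.139°W: 133.4 NM
E 43.162°N, 121.413°W: 110.8 NM

B, F, D, C, A, E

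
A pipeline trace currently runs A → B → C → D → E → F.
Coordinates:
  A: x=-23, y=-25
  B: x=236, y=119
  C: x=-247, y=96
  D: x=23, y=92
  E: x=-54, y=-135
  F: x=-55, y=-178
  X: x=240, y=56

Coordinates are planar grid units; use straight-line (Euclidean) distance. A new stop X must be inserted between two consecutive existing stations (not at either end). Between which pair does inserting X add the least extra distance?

between A and B

Added distance for inserting X between each consecutive pair:
A–B: 42.0
B–C: 68.2
C–D: 438.6
D–E: 330.9
E–F: 684.1
Smallest added distance is 42.0, inserting between A and B.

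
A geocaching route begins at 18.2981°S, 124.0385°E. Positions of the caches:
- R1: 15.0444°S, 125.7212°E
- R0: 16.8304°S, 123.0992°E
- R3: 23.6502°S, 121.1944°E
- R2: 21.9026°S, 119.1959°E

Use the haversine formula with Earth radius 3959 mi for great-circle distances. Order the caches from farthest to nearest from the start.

Distance from the start at 18.2981°S, 124.0385°E to each:
R3 23.6502°S, 121.1944°E: 412.8 mi
R2 21.9026°S, 119.1959°E: 400.9 mi
R1 15.0444°S, 125.7212°E: 250.9 mi
R0 16.8304°S, 123.0992°E: 118.8 mi

R3, R2, R1, R0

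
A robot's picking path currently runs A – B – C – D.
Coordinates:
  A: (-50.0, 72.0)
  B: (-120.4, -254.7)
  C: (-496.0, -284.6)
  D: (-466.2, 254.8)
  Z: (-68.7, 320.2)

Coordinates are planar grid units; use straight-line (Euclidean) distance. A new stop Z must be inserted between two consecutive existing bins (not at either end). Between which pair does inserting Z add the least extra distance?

between A and B

Added distance for inserting Z between each consecutive pair:
A–B: 491.9
B–C: 941.0
C–D: 603.1
Smallest added distance is 491.9, inserting between A and B.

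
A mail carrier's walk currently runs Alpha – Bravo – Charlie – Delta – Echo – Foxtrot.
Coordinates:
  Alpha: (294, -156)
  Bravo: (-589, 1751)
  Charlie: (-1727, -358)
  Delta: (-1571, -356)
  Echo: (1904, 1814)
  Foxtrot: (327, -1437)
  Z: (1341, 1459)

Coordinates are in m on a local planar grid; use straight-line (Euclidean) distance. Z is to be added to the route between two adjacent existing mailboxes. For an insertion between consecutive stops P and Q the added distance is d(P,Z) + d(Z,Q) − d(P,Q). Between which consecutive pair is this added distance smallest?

Added distance for inserting Z between each consecutive pair:
Alpha–Bravo: 1775.1 m
Bravo–Charlie: 3121.2 m
Charlie–Delta: 6841.0 m
Delta–Echo: 0.0 m
Echo–Foxtrot: 120.7 m
Smallest added distance is 0.0 m, inserting between Delta and Echo.

between Delta and Echo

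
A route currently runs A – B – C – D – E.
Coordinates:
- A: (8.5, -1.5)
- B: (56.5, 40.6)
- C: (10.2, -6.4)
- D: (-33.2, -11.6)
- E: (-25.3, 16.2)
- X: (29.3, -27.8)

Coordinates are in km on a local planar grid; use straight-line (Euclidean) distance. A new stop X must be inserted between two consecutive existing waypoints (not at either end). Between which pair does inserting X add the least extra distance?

Added distance for inserting X between each consecutive pair:
A–B: 43.3 km
B–C: 36.3 km
C–D: 49.5 km
D–E: 105.8 km
Smallest added distance is 36.3 km, inserting between B and C.

between B and C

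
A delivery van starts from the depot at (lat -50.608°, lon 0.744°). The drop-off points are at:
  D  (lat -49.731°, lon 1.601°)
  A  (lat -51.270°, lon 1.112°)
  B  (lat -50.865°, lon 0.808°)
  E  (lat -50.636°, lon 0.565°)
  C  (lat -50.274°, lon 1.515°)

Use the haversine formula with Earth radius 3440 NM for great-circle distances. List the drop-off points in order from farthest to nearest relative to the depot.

D, A, C, B, E

Computing each great-circle distance from (lat -50.608°, lon 0.744°):
D (lat -49.731°, lon 1.601°): 62.1 NM
A (lat -51.270°, lon 1.112°): 42.1 NM
C (lat -50.274°, lon 1.515°): 35.7 NM
B (lat -50.865°, lon 0.808°): 15.6 NM
E (lat -50.636°, lon 0.565°): 7.0 NM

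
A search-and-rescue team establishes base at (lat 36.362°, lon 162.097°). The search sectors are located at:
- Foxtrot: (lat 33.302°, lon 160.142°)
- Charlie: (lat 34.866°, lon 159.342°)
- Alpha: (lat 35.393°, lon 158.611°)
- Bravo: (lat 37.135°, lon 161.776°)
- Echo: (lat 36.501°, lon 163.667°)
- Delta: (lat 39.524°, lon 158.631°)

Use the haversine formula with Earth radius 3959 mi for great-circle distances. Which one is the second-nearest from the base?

Distances from the base ((lat 36.362°, lon 162.097°)):
Bravo: 56.3 mi
Echo: 87.8 mi
Charlie: 186.1 mi
Alpha: 206.3 mi
Foxtrot: 238.7 mi
Delta: 288.8 mi
The second-nearest is Echo at 87.8 mi.

Echo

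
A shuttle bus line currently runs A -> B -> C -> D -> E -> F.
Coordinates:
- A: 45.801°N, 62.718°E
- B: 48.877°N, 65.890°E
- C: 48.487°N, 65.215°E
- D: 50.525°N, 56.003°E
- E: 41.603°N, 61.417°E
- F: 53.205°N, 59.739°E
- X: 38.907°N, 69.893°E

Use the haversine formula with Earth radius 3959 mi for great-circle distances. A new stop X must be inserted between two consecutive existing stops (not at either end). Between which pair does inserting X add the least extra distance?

between E and F

Added distance for inserting X between each consecutive pair:
A–B: 1058.1 mi
B–C: 1377.6 mi
C–D: 1315.2 mi
D–E: 865.3 mi
E–F: 777.4 mi
Smallest added distance is 777.4 mi, inserting between E and F.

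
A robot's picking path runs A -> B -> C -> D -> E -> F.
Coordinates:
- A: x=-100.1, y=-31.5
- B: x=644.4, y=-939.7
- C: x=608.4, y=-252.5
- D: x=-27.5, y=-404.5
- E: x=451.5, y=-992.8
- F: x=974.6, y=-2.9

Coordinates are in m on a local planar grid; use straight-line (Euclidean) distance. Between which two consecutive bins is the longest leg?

Leg distances:
A→B: 1174.4 m
B→C: 688.1 m
C→D: 653.8 m
D→E: 758.6 m
E→F: 1119.6 m
The longest leg is A–B at 1174.4 m.

A–B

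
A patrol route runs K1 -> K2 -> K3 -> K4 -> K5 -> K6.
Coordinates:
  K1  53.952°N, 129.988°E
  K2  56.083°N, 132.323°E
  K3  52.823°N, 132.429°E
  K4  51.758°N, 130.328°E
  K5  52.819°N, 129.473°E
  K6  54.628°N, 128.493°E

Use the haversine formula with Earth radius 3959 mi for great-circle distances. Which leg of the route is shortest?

Leg distances:
K1→K2: 173.9 mi
K2→K3: 225.3 mi
K3→K4: 115.3 mi
K4→K5: 81.7 mi
K5→K6: 131.3 mi
The shortest leg is K4–K5 at 81.7 mi.

K4–K5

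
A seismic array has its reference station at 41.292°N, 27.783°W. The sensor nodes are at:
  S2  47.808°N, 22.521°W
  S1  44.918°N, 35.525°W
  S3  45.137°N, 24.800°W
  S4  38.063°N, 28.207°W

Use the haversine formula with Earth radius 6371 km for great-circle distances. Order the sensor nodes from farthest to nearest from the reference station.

Distances from the reference station:
S2 47.808°N, 22.521°W: 835.5 km
S1 44.918°N, 35.525°W: 746.2 km
S3 45.137°N, 24.800°W: 491.1 km
S4 38.063°N, 28.207°W: 360.9 km

S2, S1, S3, S4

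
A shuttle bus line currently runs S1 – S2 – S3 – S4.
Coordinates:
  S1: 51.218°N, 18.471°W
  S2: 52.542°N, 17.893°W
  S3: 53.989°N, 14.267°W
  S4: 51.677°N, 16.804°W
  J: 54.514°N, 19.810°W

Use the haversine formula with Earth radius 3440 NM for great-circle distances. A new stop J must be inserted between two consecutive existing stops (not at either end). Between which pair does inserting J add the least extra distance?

Added distance for inserting J between each consecutive pair:
S1–S2: 258.1 NM
S2–S3: 177.1 NM
S3–S4: 232.2 NM
Smallest added distance is 177.1 NM, inserting between S2 and S3.

between S2 and S3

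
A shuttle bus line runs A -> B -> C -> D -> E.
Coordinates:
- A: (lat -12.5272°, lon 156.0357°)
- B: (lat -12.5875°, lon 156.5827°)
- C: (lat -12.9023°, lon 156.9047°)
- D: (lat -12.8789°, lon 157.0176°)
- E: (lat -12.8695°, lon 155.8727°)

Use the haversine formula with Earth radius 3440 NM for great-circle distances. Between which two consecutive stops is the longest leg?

D–E

Leg distances:
A→B: 32.3 NM
B→C: 26.7 NM
C→D: 6.8 NM
D→E: 67.0 NM
The longest leg is D–E at 67.0 NM.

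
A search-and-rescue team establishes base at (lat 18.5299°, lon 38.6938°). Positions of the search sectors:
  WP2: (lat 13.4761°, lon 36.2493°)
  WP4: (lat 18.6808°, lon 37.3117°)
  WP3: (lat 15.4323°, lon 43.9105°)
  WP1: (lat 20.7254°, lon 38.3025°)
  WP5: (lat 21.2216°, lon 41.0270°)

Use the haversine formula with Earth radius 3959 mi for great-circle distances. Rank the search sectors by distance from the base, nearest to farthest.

WP4, WP1, WP5, WP2, WP3

Distance from the base at (lat 18.5299°, lon 38.6938°) to each:
WP4 (lat 18.6808°, lon 37.3117°): 91.1 mi
WP1 (lat 20.7254°, lon 38.3025°): 153.8 mi
WP5 (lat 21.2216°, lon 41.0270°): 239.9 mi
WP2 (lat 13.4761°, lon 36.2493°): 385.1 mi
WP3 (lat 15.4323°, lon 43.9105°): 405.7 mi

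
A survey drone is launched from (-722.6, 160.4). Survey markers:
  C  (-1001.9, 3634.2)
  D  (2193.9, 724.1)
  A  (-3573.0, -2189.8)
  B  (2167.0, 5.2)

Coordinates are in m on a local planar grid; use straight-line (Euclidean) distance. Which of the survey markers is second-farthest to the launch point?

C

Distance to each, sorted:
A: 3694.3 m
C: 3485.0 m
D: 2970.5 m
B: 2893.8 m
The second-farthest is C at 3485.0 m.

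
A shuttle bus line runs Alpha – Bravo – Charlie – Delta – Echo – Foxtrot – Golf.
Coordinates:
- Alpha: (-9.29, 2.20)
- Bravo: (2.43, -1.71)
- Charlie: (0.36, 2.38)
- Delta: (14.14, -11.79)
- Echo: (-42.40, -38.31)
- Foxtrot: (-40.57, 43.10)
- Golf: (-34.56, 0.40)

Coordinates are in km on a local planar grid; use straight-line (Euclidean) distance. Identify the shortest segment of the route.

Leg distances:
Alpha→Bravo: 12.4 km
Bravo→Charlie: 4.6 km
Charlie→Delta: 19.8 km
Delta→Echo: 62.5 km
Echo→Foxtrot: 81.4 km
Foxtrot→Golf: 43.1 km
The shortest leg is Bravo–Charlie at 4.6 km.

Bravo–Charlie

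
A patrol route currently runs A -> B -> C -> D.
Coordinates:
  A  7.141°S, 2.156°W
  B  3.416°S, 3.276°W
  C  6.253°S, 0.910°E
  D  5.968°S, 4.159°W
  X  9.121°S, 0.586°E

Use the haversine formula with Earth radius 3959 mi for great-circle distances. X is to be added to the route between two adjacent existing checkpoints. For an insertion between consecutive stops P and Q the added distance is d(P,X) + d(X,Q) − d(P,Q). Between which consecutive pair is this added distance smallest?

between C and D

Added distance for inserting X between each consecutive pair:
A–B: 438.6 mi
B–C: 325.9 mi
C–D: 241.8 mi
Smallest added distance is 241.8 mi, inserting between C and D.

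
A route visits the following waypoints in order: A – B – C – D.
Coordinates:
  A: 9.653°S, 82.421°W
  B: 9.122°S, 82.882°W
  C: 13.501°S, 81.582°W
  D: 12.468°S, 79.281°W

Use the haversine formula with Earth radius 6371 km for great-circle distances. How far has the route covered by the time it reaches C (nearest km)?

585 km

Leg distances:
A→B: 77.7 km  (cumulative 77.7 km)
B→C: 507.1 km  (cumulative 584.9 km)
Cumulative distance at C ≈ 585 km.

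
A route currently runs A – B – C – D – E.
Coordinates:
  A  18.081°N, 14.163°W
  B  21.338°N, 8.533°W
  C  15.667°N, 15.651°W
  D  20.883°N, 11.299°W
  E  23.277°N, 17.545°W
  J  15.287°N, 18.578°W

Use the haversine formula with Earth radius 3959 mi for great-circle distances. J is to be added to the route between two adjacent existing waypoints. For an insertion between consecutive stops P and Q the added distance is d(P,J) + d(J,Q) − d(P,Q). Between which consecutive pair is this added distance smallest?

Added distance for inserting J between each consecutive pair:
A–B: 700.4 mi
B–C: 367.7 mi
C–D: 351.6 mi
D–E: 738.1 mi
Smallest added distance is 351.6 mi, inserting between C and D.

between C and D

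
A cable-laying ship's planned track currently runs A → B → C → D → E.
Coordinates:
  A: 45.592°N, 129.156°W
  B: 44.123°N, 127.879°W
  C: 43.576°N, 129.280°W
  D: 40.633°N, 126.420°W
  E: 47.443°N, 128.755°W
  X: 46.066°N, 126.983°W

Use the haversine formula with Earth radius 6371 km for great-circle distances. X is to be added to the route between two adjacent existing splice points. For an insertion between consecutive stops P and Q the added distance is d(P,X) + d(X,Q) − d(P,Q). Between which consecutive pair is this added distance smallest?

Added distance for inserting X between each consecutive pair:
A–B: 211.8 km
B–C: 430.3 km
C–D: 533.3 km
D–E: 30.1 km
Smallest added distance is 30.1 km, inserting between D and E.

between D and E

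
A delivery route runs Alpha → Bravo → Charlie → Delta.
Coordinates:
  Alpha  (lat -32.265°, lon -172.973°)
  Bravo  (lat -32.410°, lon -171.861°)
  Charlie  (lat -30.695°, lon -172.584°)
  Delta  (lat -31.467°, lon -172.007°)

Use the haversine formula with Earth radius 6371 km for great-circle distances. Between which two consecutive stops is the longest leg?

Leg distances:
Alpha→Bravo: 105.7 km
Bravo→Charlie: 202.6 km
Charlie→Delta: 101.9 km
The longest leg is Bravo–Charlie at 202.6 km.

Bravo–Charlie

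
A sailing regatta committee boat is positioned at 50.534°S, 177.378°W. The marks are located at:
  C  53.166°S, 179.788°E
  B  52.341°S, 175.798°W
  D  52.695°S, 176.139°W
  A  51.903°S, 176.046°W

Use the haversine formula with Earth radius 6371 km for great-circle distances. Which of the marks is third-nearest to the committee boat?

D

Distances from the committee boat (50.534°S, 177.378°W):
A: 178.3 km
B: 228.8 km
D: 255.1 km
C: 351.4 km
The third-nearest is D at 255.1 km.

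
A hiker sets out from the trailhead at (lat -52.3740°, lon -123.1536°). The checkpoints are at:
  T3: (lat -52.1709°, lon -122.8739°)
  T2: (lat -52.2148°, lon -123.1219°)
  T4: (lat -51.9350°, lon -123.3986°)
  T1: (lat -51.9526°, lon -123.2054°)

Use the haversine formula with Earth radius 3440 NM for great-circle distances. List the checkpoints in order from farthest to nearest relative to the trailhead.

Distance from the trailhead at (lat -52.3740°, lon -123.1536°) to each:
T4 (lat -51.9350°, lon -123.3986°): 27.9 NM
T1 (lat -51.9526°, lon -123.2054°): 25.4 NM
T3 (lat -52.1709°, lon -122.8739°): 15.9 NM
T2 (lat -52.2148°, lon -123.1219°): 9.6 NM

T4, T1, T3, T2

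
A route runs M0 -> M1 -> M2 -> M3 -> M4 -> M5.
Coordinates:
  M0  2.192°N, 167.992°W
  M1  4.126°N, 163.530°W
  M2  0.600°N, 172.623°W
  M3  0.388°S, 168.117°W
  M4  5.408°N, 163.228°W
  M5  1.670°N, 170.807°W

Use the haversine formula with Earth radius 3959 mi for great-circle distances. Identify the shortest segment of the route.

Leg distances:
M0→M1: 335.6 mi
M1→M2: 673.3 mi
M2→M3: 318.7 mi
M3→M4: 523.6 mi
M4→M5: 582.9 mi
The shortest leg is M2–M3 at 318.7 mi.

M2–M3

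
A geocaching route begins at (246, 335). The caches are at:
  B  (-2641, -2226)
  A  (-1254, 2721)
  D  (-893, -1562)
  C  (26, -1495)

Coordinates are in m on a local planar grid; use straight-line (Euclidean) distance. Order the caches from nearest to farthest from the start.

Distances from the start:
C (26, -1495): 1843.2 m
D (-893, -1562): 2212.7 m
A (-1254, 2721): 2818.3 m
B (-2641, -2226): 3859.2 m

C, D, A, B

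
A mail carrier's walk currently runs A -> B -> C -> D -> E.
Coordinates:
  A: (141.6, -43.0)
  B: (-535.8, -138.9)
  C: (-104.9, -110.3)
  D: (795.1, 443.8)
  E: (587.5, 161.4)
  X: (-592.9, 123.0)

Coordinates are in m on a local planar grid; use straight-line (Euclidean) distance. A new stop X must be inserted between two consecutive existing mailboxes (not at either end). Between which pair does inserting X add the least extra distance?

Added distance for inserting X between each consecutive pair:
A–B: 336.9 m
B–C: 377.1 m
C–D: 908.6 m
D–E: 2255.1 m
Smallest added distance is 336.9 m, inserting between A and B.

between A and B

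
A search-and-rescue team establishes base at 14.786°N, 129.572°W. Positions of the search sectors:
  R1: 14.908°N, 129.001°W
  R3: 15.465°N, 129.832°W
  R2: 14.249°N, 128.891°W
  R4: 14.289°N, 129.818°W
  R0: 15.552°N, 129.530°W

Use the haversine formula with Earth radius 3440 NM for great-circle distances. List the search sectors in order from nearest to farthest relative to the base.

R4, R1, R3, R0, R2

Computing each great-circle distance from 14.786°N, 129.572°W:
R4 14.289°N, 129.818°W: 33.1 NM
R1 14.908°N, 129.001°W: 33.9 NM
R3 15.465°N, 129.832°W: 43.5 NM
R0 15.552°N, 129.530°W: 46.1 NM
R2 14.249°N, 128.891°W: 51.1 NM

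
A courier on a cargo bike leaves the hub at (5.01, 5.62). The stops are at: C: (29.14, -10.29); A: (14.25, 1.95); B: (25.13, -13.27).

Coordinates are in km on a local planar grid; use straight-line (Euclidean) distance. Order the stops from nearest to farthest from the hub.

Distances from the hub:
A (14.25, 1.95): 9.9 km
B (25.13, -13.27): 27.6 km
C (29.14, -10.29): 28.9 km

A, B, C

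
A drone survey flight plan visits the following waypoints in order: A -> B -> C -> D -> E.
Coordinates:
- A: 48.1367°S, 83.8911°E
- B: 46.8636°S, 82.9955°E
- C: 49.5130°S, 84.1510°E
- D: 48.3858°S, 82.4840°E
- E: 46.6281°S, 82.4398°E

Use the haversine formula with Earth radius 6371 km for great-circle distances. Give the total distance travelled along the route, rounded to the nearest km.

Leg distances:
A→B: 156.7 km  (cumulative 156.7 km)
B→C: 306.8 km  (cumulative 463.5 km)
C→D: 174.7 km  (cumulative 638.2 km)
D→E: 195.5 km  (cumulative 833.7 km)
Total route length ≈ 834 km.

834 km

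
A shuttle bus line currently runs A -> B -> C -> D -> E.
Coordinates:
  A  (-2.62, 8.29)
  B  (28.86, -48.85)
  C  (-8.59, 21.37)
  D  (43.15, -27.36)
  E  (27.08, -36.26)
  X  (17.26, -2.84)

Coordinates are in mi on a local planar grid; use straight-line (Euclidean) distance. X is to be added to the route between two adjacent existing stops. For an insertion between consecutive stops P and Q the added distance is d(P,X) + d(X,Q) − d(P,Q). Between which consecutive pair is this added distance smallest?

Added distance for inserting X between each consecutive pair:
A–B: 5.0 mi
B–C: 3.3 mi
C–D: 0.0 mi
D–E: 52.1 mi
Smallest added distance is 0.0 mi, inserting between C and D.

between C and D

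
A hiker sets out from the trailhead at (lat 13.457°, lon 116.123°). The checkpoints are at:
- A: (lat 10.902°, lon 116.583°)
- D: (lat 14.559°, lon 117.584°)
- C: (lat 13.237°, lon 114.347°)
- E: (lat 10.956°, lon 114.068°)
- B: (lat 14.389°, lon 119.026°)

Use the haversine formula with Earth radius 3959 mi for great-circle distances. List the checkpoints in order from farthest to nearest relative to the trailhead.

Distances from the trailhead:
E (lat 10.956°, lon 114.068°): 221.6 mi
B (lat 14.389°, lon 119.026°): 205.1 mi
A (lat 10.902°, lon 116.583°): 179.3 mi
D (lat 14.559°, lon 117.584°): 124.1 mi
C (lat 13.237°, lon 114.347°): 120.4 mi

E, B, A, D, C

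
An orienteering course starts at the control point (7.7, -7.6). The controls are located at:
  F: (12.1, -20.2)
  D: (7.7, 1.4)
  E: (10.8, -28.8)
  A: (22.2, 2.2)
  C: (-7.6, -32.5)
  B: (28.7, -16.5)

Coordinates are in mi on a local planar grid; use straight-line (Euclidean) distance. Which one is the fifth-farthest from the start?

Distances from the start ((7.7, -7.6)):
C: 29.2 mi
B: 22.8 mi
E: 21.4 mi
A: 17.5 mi
F: 13.3 mi
D: 9.0 mi
The fifth-farthest is F at 13.3 mi.

F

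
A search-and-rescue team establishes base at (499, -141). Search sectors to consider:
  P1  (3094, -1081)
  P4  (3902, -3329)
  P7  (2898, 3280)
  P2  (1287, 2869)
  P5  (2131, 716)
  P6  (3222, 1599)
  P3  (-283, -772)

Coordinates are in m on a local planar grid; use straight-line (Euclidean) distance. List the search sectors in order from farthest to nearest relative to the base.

P4, P7, P6, P2, P1, P5, P3

Distances from the base:
P4 (3902, -3329): 4663.0 m
P7 (2898, 3280): 4178.3 m
P6 (3222, 1599): 3231.5 m
P2 (1287, 2869): 3111.4 m
P1 (3094, -1081): 2760.0 m
P5 (2131, 716): 1843.3 m
P3 (-283, -772): 1004.8 m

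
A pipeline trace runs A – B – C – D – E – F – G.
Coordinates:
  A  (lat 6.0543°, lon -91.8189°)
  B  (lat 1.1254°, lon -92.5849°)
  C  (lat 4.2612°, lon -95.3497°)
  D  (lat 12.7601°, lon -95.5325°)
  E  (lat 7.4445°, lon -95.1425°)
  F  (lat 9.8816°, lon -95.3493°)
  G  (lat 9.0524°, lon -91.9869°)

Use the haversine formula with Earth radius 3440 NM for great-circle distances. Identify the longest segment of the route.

Leg distances:
A→B: 299.5 NM
B→C: 250.9 NM
C→D: 510.4 NM
D→E: 320.0 NM
E→F: 146.8 NM
F→G: 205.3 NM
The longest leg is C–D at 510.4 NM.

C–D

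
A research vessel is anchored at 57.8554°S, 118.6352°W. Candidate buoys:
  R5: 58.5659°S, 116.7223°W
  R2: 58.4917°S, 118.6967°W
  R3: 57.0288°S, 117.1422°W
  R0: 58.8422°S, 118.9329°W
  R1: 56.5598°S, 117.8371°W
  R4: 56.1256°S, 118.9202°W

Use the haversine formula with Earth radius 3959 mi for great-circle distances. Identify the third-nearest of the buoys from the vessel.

Distances from the vessel (57.8554°S, 118.6352°W):
R2: 44.0 mi
R0: 69.0 mi
R3: 79.6 mi
R5: 85.2 mi
R1: 94.4 mi
R4: 120.0 mi
The third-nearest is R3 at 79.6 mi.

R3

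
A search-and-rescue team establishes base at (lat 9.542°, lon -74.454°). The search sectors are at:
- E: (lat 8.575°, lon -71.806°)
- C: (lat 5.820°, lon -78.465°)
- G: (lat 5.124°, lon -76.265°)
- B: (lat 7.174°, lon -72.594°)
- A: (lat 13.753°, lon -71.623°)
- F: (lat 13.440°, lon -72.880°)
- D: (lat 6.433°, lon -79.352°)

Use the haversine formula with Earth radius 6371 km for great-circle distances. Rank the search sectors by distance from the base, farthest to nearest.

D, C, A, G, F, B, E

Distances from the base:
D (lat 6.433°, lon -79.352°): 640.6 km
C (lat 5.820°, lon -78.465°): 605.5 km
A (lat 13.753°, lon -71.623°): 560.6 km
G (lat 5.124°, lon -76.265°): 530.3 km
F (lat 13.440°, lon -72.880°): 466.1 km
B (lat 7.174°, lon -72.594°): 333.5 km
E (lat 8.575°, lon -71.806°): 310.0 km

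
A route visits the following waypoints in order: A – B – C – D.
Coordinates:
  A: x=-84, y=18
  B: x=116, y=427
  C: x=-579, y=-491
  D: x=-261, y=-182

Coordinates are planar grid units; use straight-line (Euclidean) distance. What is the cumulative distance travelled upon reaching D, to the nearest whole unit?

2050

Leg distances:
A→B: 455.3  (cumulative 455.3)
B→C: 1151.4  (cumulative 1606.7)
C→D: 443.4  (cumulative 2050.1)
Cumulative distance at D ≈ 2050.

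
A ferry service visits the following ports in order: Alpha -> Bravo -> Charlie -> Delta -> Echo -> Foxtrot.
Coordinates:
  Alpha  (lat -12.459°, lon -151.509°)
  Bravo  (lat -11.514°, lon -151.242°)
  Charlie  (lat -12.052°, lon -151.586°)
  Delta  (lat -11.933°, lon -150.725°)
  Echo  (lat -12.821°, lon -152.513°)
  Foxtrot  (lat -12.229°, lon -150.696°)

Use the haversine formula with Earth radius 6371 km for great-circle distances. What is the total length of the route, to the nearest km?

Leg distances:
Alpha→Bravo: 109.0 km  (cumulative 109.0 km)
Bravo→Charlie: 70.6 km  (cumulative 179.6 km)
Charlie→Delta: 94.6 km  (cumulative 274.2 km)
Delta→Echo: 217.9 km  (cumulative 492.0 km)
Echo→Foxtrot: 207.9 km  (cumulative 700.0 km)
Total route length ≈ 700 km.

700 km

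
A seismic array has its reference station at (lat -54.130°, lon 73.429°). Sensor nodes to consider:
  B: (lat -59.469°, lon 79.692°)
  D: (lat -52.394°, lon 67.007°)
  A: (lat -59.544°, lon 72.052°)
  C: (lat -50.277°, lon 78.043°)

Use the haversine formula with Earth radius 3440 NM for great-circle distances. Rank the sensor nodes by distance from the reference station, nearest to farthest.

Computing each great-circle distance from (lat -54.130°, lon 73.429°):
D (lat -52.394°, lon 67.007°): 253.0 NM
C (lat -50.277°, lon 78.043°): 286.8 NM
A (lat -59.544°, lon 72.052°): 328.2 NM
B (lat -59.469°, lon 79.692°): 380.6 NM

D, C, A, B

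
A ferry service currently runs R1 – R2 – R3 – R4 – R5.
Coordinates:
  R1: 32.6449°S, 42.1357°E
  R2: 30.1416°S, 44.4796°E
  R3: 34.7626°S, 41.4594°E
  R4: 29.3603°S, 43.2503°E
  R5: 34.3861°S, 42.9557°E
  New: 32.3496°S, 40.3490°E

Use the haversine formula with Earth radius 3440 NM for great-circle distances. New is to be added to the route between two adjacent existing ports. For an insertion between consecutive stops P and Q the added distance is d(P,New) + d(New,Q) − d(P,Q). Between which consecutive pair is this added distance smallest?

between R3 and R4

Added distance for inserting New between each consecutive pair:
R1–R2: 149.8 NM
R2–R3: 88.4 NM
R3–R4: 51.9 NM
R4–R5: 110.4 NM
Smallest added distance is 51.9 NM, inserting between R3 and R4.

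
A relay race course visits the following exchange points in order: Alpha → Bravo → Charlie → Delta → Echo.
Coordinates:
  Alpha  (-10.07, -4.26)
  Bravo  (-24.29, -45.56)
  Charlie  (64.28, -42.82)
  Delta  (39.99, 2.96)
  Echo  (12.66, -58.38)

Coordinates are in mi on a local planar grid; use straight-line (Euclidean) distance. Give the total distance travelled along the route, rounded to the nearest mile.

251 mi

Leg distances:
Alpha→Bravo: 43.7 mi  (cumulative 43.7 mi)
Bravo→Charlie: 88.6 mi  (cumulative 132.3 mi)
Charlie→Delta: 51.8 mi  (cumulative 184.1 mi)
Delta→Echo: 67.2 mi  (cumulative 251.3 mi)
Total route length ≈ 251 mi.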